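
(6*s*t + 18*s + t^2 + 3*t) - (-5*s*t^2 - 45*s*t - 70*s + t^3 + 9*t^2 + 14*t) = 5*s*t^2 + 51*s*t + 88*s - t^3 - 8*t^2 - 11*t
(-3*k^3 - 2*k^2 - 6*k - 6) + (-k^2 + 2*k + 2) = -3*k^3 - 3*k^2 - 4*k - 4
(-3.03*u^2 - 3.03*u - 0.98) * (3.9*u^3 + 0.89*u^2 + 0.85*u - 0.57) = -11.817*u^5 - 14.5137*u^4 - 9.0942*u^3 - 1.7206*u^2 + 0.8941*u + 0.5586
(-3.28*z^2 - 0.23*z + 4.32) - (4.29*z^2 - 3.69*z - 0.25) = -7.57*z^2 + 3.46*z + 4.57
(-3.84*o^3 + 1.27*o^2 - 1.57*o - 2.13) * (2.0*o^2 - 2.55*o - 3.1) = -7.68*o^5 + 12.332*o^4 + 5.5255*o^3 - 4.1935*o^2 + 10.2985*o + 6.603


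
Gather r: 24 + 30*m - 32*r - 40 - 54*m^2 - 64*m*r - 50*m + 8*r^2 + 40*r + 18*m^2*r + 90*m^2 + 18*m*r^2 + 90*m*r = 36*m^2 - 20*m + r^2*(18*m + 8) + r*(18*m^2 + 26*m + 8) - 16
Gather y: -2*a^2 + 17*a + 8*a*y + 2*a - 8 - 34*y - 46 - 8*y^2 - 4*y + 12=-2*a^2 + 19*a - 8*y^2 + y*(8*a - 38) - 42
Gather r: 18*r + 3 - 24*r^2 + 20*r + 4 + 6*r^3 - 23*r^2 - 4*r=6*r^3 - 47*r^2 + 34*r + 7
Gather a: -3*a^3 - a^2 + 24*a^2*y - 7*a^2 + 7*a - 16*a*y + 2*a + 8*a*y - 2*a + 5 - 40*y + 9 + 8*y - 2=-3*a^3 + a^2*(24*y - 8) + a*(7 - 8*y) - 32*y + 12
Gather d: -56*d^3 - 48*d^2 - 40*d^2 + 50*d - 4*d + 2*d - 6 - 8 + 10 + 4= -56*d^3 - 88*d^2 + 48*d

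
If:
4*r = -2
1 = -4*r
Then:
No Solution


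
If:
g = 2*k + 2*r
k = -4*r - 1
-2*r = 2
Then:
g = 4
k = 3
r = -1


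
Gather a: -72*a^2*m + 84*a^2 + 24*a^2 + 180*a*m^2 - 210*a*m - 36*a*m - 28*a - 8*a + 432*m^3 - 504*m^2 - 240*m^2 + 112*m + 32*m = a^2*(108 - 72*m) + a*(180*m^2 - 246*m - 36) + 432*m^3 - 744*m^2 + 144*m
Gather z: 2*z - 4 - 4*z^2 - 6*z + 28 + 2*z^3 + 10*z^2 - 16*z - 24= 2*z^3 + 6*z^2 - 20*z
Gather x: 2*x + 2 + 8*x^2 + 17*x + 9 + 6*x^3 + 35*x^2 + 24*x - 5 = 6*x^3 + 43*x^2 + 43*x + 6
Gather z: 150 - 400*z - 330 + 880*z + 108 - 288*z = 192*z - 72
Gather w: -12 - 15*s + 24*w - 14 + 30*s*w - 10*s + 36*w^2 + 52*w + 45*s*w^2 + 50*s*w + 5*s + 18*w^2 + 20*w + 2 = -20*s + w^2*(45*s + 54) + w*(80*s + 96) - 24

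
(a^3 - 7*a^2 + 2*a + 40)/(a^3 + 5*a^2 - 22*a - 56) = (a - 5)/(a + 7)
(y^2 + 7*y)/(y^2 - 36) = y*(y + 7)/(y^2 - 36)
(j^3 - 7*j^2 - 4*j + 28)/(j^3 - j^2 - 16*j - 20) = (j^2 - 9*j + 14)/(j^2 - 3*j - 10)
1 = 1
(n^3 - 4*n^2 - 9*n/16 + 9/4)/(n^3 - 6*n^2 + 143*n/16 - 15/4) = (4*n + 3)/(4*n - 5)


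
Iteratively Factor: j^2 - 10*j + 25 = (j - 5)*(j - 5)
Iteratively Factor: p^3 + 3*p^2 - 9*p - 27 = (p - 3)*(p^2 + 6*p + 9) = (p - 3)*(p + 3)*(p + 3)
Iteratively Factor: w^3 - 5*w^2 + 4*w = (w)*(w^2 - 5*w + 4) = w*(w - 4)*(w - 1)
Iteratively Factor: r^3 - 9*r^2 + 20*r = (r - 5)*(r^2 - 4*r) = r*(r - 5)*(r - 4)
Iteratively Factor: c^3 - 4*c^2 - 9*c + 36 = (c - 3)*(c^2 - c - 12) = (c - 3)*(c + 3)*(c - 4)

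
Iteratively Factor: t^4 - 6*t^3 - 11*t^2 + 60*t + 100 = (t - 5)*(t^3 - t^2 - 16*t - 20) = (t - 5)^2*(t^2 + 4*t + 4) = (t - 5)^2*(t + 2)*(t + 2)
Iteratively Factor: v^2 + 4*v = (v + 4)*(v)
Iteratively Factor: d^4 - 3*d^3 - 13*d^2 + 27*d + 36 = (d + 1)*(d^3 - 4*d^2 - 9*d + 36) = (d + 1)*(d + 3)*(d^2 - 7*d + 12) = (d - 3)*(d + 1)*(d + 3)*(d - 4)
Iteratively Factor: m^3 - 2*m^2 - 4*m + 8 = (m - 2)*(m^2 - 4) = (m - 2)^2*(m + 2)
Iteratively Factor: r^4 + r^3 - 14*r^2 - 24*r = (r - 4)*(r^3 + 5*r^2 + 6*r) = (r - 4)*(r + 2)*(r^2 + 3*r) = r*(r - 4)*(r + 2)*(r + 3)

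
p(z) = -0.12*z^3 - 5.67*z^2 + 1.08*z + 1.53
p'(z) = -0.36*z^2 - 11.34*z + 1.08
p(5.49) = -183.29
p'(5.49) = -72.03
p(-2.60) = -37.50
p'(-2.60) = 28.13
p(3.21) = -57.40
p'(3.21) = -39.03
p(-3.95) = -83.81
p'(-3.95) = 40.26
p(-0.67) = -1.70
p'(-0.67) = 8.52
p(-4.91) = -126.26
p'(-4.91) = 48.08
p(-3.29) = -59.12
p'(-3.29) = 34.49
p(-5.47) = -154.39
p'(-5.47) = 52.34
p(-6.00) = -183.15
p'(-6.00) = 56.16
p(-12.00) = -620.55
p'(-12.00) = 85.32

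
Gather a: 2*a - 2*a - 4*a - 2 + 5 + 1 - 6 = -4*a - 2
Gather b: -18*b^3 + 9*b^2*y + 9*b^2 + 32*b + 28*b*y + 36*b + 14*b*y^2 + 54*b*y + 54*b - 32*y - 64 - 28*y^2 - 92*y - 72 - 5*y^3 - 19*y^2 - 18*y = -18*b^3 + b^2*(9*y + 9) + b*(14*y^2 + 82*y + 122) - 5*y^3 - 47*y^2 - 142*y - 136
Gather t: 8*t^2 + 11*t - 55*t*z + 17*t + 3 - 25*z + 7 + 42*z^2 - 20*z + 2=8*t^2 + t*(28 - 55*z) + 42*z^2 - 45*z + 12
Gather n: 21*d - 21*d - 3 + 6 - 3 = 0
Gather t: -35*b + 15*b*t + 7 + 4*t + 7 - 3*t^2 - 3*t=-35*b - 3*t^2 + t*(15*b + 1) + 14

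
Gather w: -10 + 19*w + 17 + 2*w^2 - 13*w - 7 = 2*w^2 + 6*w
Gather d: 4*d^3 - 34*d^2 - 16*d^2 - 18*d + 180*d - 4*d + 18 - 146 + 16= 4*d^3 - 50*d^2 + 158*d - 112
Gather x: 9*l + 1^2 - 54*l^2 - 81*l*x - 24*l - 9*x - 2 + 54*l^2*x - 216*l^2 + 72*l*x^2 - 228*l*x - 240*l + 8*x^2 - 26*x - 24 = -270*l^2 - 255*l + x^2*(72*l + 8) + x*(54*l^2 - 309*l - 35) - 25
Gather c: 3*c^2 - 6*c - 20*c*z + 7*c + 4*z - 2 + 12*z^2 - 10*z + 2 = 3*c^2 + c*(1 - 20*z) + 12*z^2 - 6*z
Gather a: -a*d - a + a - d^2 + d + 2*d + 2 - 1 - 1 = -a*d - d^2 + 3*d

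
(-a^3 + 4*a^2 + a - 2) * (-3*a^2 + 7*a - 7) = 3*a^5 - 19*a^4 + 32*a^3 - 15*a^2 - 21*a + 14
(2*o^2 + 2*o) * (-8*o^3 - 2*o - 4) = -16*o^5 - 16*o^4 - 4*o^3 - 12*o^2 - 8*o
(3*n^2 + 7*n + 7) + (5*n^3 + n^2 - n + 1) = 5*n^3 + 4*n^2 + 6*n + 8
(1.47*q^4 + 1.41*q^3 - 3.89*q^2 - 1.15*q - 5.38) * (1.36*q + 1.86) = 1.9992*q^5 + 4.6518*q^4 - 2.6678*q^3 - 8.7994*q^2 - 9.4558*q - 10.0068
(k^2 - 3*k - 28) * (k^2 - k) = k^4 - 4*k^3 - 25*k^2 + 28*k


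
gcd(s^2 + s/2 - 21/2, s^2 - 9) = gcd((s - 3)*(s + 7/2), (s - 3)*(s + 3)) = s - 3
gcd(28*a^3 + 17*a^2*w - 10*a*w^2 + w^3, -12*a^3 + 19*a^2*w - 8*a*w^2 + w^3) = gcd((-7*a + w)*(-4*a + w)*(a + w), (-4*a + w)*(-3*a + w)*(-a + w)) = -4*a + w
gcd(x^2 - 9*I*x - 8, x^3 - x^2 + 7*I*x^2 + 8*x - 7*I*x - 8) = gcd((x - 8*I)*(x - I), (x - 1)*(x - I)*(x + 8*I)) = x - I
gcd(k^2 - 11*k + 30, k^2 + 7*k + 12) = 1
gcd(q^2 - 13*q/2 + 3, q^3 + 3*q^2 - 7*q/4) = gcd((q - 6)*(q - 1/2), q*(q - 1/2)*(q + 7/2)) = q - 1/2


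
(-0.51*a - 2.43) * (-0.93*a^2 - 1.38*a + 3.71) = 0.4743*a^3 + 2.9637*a^2 + 1.4613*a - 9.0153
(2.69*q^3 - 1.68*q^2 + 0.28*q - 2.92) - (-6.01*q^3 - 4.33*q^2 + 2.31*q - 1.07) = 8.7*q^3 + 2.65*q^2 - 2.03*q - 1.85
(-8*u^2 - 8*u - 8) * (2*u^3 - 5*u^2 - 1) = -16*u^5 + 24*u^4 + 24*u^3 + 48*u^2 + 8*u + 8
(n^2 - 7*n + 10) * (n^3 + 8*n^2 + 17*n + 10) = n^5 + n^4 - 29*n^3 - 29*n^2 + 100*n + 100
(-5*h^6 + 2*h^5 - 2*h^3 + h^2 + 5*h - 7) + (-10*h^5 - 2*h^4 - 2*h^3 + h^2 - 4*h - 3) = -5*h^6 - 8*h^5 - 2*h^4 - 4*h^3 + 2*h^2 + h - 10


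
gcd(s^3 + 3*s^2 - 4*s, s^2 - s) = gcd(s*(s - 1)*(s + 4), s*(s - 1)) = s^2 - s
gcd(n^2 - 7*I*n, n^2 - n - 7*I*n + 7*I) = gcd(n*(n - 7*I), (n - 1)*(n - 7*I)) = n - 7*I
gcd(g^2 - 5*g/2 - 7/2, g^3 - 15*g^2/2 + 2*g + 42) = g - 7/2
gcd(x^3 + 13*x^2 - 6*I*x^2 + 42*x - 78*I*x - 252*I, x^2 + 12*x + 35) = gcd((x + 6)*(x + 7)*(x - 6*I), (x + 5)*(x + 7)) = x + 7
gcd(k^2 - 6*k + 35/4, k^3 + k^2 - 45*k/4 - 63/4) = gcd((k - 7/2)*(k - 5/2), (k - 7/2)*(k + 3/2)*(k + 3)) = k - 7/2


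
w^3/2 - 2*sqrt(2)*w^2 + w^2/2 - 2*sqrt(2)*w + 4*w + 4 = (w/2 + 1/2)*(w - 2*sqrt(2))^2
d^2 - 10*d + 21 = (d - 7)*(d - 3)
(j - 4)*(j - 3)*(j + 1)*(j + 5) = j^4 - j^3 - 25*j^2 + 37*j + 60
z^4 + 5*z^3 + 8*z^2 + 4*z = z*(z + 1)*(z + 2)^2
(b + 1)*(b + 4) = b^2 + 5*b + 4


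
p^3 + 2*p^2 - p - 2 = (p - 1)*(p + 1)*(p + 2)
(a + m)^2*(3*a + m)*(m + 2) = 3*a^3*m + 6*a^3 + 7*a^2*m^2 + 14*a^2*m + 5*a*m^3 + 10*a*m^2 + m^4 + 2*m^3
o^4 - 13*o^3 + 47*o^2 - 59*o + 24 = (o - 8)*(o - 3)*(o - 1)^2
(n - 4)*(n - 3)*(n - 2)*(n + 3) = n^4 - 6*n^3 - n^2 + 54*n - 72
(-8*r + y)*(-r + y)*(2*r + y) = 16*r^3 - 10*r^2*y - 7*r*y^2 + y^3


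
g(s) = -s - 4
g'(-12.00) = -1.00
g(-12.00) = 8.00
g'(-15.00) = -1.00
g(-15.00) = 11.00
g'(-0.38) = -1.00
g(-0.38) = -3.62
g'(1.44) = -1.00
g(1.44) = -5.44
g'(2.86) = -1.00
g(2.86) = -6.86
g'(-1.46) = -1.00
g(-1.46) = -2.54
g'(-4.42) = -1.00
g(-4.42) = 0.42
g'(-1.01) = -1.00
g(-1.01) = -2.99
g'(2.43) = -1.00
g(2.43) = -6.43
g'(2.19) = -1.00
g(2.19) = -6.19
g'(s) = -1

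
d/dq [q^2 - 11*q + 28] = 2*q - 11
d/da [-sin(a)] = -cos(a)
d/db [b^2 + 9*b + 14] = 2*b + 9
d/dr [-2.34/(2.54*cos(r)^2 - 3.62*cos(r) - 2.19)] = (8.4708 - 11.8872*cos(r))*sin(r)/(-2.54*cos(r)^2 + 3.62*cos(r) + 2.19)^2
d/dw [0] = 0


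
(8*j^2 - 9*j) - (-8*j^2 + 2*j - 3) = 16*j^2 - 11*j + 3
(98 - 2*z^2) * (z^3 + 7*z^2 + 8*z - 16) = -2*z^5 - 14*z^4 + 82*z^3 + 718*z^2 + 784*z - 1568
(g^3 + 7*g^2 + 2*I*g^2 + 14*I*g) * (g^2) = g^5 + 7*g^4 + 2*I*g^4 + 14*I*g^3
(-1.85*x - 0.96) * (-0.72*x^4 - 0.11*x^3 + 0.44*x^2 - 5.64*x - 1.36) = 1.332*x^5 + 0.8947*x^4 - 0.7084*x^3 + 10.0116*x^2 + 7.9304*x + 1.3056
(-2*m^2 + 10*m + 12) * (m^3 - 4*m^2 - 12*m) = -2*m^5 + 18*m^4 - 4*m^3 - 168*m^2 - 144*m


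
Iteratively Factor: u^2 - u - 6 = (u + 2)*(u - 3)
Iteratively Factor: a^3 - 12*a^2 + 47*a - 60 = (a - 4)*(a^2 - 8*a + 15) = (a - 5)*(a - 4)*(a - 3)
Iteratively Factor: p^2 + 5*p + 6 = (p + 3)*(p + 2)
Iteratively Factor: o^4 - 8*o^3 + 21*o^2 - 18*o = (o - 3)*(o^3 - 5*o^2 + 6*o) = o*(o - 3)*(o^2 - 5*o + 6) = o*(o - 3)*(o - 2)*(o - 3)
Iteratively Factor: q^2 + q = (q + 1)*(q)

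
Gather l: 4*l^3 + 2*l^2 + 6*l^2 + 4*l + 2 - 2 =4*l^3 + 8*l^2 + 4*l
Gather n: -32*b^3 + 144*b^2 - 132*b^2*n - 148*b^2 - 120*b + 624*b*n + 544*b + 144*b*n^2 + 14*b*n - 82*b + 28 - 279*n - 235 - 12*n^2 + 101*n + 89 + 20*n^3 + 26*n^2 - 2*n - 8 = -32*b^3 - 4*b^2 + 342*b + 20*n^3 + n^2*(144*b + 14) + n*(-132*b^2 + 638*b - 180) - 126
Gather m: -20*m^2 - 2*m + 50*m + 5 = -20*m^2 + 48*m + 5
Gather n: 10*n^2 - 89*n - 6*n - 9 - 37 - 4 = 10*n^2 - 95*n - 50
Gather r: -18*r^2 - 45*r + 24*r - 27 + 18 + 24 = -18*r^2 - 21*r + 15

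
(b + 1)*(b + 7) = b^2 + 8*b + 7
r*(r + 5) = r^2 + 5*r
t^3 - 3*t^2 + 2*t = t*(t - 2)*(t - 1)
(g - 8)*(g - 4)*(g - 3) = g^3 - 15*g^2 + 68*g - 96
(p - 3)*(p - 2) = p^2 - 5*p + 6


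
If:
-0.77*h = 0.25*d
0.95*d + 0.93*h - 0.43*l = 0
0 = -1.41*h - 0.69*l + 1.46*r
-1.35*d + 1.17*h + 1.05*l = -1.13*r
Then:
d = 0.00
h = 0.00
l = 0.00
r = 0.00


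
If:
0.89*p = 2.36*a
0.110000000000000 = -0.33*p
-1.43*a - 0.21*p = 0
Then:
No Solution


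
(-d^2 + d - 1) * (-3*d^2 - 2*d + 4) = 3*d^4 - d^3 - 3*d^2 + 6*d - 4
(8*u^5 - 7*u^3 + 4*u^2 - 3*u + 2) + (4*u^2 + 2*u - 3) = 8*u^5 - 7*u^3 + 8*u^2 - u - 1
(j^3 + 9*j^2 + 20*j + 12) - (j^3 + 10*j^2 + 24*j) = -j^2 - 4*j + 12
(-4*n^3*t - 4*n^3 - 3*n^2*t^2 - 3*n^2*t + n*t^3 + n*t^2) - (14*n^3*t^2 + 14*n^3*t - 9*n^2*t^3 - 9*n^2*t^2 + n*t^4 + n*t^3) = -14*n^3*t^2 - 18*n^3*t - 4*n^3 + 9*n^2*t^3 + 6*n^2*t^2 - 3*n^2*t - n*t^4 + n*t^2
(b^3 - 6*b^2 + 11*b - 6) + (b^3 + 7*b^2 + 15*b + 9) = 2*b^3 + b^2 + 26*b + 3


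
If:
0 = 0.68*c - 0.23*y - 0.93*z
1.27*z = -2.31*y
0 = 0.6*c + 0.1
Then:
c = -0.17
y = 0.08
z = -0.14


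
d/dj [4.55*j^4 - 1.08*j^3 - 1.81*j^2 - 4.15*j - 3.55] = 18.2*j^3 - 3.24*j^2 - 3.62*j - 4.15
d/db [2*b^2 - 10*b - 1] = 4*b - 10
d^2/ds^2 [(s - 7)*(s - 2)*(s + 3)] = 6*s - 12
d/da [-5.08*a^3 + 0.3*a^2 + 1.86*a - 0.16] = -15.24*a^2 + 0.6*a + 1.86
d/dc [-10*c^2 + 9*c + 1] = 9 - 20*c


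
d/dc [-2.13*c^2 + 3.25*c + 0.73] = 3.25 - 4.26*c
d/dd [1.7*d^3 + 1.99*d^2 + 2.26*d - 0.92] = 5.1*d^2 + 3.98*d + 2.26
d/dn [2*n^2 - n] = 4*n - 1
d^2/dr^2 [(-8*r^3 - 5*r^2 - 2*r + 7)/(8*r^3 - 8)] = (-5*r^6 - 6*r^5 - 6*r^4 - 35*r^3 - 12*r^2 - 3*r - 5)/(4*(r^9 - 3*r^6 + 3*r^3 - 1))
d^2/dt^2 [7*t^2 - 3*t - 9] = 14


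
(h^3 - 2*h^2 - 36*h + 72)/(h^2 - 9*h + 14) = (h^2 - 36)/(h - 7)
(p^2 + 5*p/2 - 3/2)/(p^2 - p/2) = (p + 3)/p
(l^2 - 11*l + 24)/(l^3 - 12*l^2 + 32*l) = (l - 3)/(l*(l - 4))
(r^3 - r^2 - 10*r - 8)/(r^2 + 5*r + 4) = (r^2 - 2*r - 8)/(r + 4)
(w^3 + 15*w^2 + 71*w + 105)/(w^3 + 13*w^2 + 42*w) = (w^2 + 8*w + 15)/(w*(w + 6))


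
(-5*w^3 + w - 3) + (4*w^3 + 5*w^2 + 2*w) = -w^3 + 5*w^2 + 3*w - 3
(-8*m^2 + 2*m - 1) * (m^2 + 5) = -8*m^4 + 2*m^3 - 41*m^2 + 10*m - 5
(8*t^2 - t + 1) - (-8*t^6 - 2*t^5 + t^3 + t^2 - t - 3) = 8*t^6 + 2*t^5 - t^3 + 7*t^2 + 4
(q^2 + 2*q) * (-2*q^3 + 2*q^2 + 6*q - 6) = -2*q^5 - 2*q^4 + 10*q^3 + 6*q^2 - 12*q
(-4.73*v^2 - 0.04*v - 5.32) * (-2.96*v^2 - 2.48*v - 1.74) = 14.0008*v^4 + 11.8488*v^3 + 24.0766*v^2 + 13.2632*v + 9.2568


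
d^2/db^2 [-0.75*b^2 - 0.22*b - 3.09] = -1.50000000000000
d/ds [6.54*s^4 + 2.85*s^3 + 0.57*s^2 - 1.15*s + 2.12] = 26.16*s^3 + 8.55*s^2 + 1.14*s - 1.15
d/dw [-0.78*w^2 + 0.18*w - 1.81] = 0.18 - 1.56*w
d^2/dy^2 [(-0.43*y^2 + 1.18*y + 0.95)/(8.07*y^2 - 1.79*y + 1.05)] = (141.271806*y^3 + 393.07356*y^2 - 142.33059*y - 6.52439)/(525.557943*y^6 - 349.720713*y^5 + 282.714696*y^4 - 96.740729*y^3 + 36.78444*y^2 - 5.920425*y + 1.157625)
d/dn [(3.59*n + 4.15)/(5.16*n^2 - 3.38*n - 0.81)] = (-18.5244*n^2 - 42.828*n + 11.1191)/(26.6256*n^4 - 34.8816*n^3 + 3.0652*n^2 + 5.4756*n + 0.6561)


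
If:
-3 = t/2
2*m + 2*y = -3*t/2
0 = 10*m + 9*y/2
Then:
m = -81/22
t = -6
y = 90/11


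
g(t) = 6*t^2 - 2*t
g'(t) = 12*t - 2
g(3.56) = 68.92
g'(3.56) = 40.72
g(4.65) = 120.44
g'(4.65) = 53.80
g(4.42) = 108.38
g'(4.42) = 51.04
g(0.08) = -0.12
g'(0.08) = -1.04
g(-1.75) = 21.88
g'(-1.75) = -23.00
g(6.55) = 244.32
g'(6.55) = 76.60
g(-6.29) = 249.96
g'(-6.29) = -77.48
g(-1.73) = 21.42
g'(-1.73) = -22.76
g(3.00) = 48.00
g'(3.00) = 34.00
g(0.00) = 0.00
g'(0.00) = -2.00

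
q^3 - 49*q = q*(q - 7)*(q + 7)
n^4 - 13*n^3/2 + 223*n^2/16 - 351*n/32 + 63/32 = (n - 3)*(n - 7/4)*(n - 3/2)*(n - 1/4)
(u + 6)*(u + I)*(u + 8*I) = u^3 + 6*u^2 + 9*I*u^2 - 8*u + 54*I*u - 48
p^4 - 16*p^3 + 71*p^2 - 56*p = p*(p - 8)*(p - 7)*(p - 1)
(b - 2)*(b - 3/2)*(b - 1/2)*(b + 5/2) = b^4 - 3*b^3/2 - 21*b^2/4 + 83*b/8 - 15/4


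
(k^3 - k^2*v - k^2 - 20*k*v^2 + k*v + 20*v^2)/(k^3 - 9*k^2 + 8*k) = (k^2 - k*v - 20*v^2)/(k*(k - 8))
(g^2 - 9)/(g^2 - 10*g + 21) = (g + 3)/(g - 7)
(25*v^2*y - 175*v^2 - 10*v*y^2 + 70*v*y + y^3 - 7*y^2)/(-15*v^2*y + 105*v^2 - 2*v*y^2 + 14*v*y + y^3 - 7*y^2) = (-5*v + y)/(3*v + y)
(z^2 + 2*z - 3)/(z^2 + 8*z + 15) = (z - 1)/(z + 5)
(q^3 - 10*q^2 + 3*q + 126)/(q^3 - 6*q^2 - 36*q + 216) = (q^2 - 4*q - 21)/(q^2 - 36)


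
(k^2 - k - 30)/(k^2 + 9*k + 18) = (k^2 - k - 30)/(k^2 + 9*k + 18)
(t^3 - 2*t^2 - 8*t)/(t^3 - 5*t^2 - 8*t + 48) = t*(t + 2)/(t^2 - t - 12)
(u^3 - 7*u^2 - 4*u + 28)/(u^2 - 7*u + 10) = (u^2 - 5*u - 14)/(u - 5)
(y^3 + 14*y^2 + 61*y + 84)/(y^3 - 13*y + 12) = (y^2 + 10*y + 21)/(y^2 - 4*y + 3)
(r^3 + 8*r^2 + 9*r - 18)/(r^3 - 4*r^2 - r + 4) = (r^2 + 9*r + 18)/(r^2 - 3*r - 4)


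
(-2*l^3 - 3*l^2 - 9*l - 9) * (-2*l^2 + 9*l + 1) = 4*l^5 - 12*l^4 - 11*l^3 - 66*l^2 - 90*l - 9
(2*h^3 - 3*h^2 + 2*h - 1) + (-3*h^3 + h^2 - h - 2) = -h^3 - 2*h^2 + h - 3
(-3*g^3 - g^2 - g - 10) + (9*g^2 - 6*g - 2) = -3*g^3 + 8*g^2 - 7*g - 12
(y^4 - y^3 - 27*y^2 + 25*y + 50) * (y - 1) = y^5 - 2*y^4 - 26*y^3 + 52*y^2 + 25*y - 50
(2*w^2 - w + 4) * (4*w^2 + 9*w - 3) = 8*w^4 + 14*w^3 + w^2 + 39*w - 12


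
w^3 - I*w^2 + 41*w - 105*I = (w - 5*I)*(w - 3*I)*(w + 7*I)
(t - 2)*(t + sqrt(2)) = t^2 - 2*t + sqrt(2)*t - 2*sqrt(2)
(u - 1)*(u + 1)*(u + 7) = u^3 + 7*u^2 - u - 7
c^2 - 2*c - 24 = (c - 6)*(c + 4)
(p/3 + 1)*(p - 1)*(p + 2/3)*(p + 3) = p^4/3 + 17*p^3/9 + 19*p^2/9 - 7*p/3 - 2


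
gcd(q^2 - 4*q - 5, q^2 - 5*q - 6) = q + 1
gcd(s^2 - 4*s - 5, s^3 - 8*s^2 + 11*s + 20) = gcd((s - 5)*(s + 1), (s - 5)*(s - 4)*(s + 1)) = s^2 - 4*s - 5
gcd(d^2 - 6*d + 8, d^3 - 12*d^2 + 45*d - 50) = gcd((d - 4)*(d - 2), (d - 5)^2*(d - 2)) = d - 2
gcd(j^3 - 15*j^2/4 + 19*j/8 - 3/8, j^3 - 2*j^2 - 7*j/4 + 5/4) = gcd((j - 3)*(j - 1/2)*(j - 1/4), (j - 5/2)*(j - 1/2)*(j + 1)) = j - 1/2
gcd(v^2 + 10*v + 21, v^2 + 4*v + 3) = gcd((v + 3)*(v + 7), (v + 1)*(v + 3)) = v + 3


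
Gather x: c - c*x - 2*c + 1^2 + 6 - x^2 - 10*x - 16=-c - x^2 + x*(-c - 10) - 9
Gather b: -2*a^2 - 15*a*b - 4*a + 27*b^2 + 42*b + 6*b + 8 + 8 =-2*a^2 - 4*a + 27*b^2 + b*(48 - 15*a) + 16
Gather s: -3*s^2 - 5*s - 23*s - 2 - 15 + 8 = -3*s^2 - 28*s - 9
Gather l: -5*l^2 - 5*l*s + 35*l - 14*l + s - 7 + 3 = -5*l^2 + l*(21 - 5*s) + s - 4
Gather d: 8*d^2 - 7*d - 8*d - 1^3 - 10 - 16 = 8*d^2 - 15*d - 27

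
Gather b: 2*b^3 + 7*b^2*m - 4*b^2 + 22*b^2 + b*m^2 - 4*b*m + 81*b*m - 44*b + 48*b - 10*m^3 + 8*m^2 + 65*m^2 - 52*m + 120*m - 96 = 2*b^3 + b^2*(7*m + 18) + b*(m^2 + 77*m + 4) - 10*m^3 + 73*m^2 + 68*m - 96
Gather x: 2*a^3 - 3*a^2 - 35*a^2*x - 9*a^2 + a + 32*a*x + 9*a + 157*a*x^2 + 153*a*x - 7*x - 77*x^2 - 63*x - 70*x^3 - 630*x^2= 2*a^3 - 12*a^2 + 10*a - 70*x^3 + x^2*(157*a - 707) + x*(-35*a^2 + 185*a - 70)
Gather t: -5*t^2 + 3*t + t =-5*t^2 + 4*t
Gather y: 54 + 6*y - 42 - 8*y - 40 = -2*y - 28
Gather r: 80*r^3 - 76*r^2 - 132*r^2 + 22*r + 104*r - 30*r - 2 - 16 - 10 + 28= 80*r^3 - 208*r^2 + 96*r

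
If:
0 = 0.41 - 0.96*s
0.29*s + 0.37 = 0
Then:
No Solution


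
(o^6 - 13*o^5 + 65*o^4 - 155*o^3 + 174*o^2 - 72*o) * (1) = o^6 - 13*o^5 + 65*o^4 - 155*o^3 + 174*o^2 - 72*o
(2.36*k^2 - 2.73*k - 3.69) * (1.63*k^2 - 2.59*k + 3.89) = 3.8468*k^4 - 10.5623*k^3 + 10.2364*k^2 - 1.0626*k - 14.3541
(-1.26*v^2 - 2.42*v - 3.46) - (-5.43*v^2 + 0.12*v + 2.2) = 4.17*v^2 - 2.54*v - 5.66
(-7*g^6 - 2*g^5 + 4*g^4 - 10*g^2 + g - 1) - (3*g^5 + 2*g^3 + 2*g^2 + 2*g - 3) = -7*g^6 - 5*g^5 + 4*g^4 - 2*g^3 - 12*g^2 - g + 2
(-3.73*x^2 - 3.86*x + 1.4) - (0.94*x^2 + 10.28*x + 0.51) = -4.67*x^2 - 14.14*x + 0.89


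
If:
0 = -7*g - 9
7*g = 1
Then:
No Solution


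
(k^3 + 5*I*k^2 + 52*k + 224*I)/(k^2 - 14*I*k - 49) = (k^2 + 12*I*k - 32)/(k - 7*I)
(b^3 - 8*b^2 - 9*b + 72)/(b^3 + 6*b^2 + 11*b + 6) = (b^2 - 11*b + 24)/(b^2 + 3*b + 2)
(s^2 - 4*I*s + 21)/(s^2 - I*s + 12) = (s - 7*I)/(s - 4*I)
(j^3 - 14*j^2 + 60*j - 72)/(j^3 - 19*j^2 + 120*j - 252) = (j - 2)/(j - 7)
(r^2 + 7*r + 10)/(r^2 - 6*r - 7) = (r^2 + 7*r + 10)/(r^2 - 6*r - 7)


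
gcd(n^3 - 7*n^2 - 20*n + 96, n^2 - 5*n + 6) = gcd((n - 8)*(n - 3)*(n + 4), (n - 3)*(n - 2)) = n - 3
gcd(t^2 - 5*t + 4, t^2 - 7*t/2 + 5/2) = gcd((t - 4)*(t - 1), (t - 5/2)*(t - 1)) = t - 1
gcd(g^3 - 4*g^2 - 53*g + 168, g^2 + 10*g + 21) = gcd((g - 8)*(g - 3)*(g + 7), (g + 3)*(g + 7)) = g + 7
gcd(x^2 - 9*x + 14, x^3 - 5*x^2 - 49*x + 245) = x - 7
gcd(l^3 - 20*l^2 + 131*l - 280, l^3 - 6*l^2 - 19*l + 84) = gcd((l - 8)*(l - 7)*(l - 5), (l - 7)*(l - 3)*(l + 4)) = l - 7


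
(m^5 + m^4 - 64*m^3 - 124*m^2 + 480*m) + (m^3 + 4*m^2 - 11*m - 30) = m^5 + m^4 - 63*m^3 - 120*m^2 + 469*m - 30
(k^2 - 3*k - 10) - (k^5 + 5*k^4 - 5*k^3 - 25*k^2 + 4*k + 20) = -k^5 - 5*k^4 + 5*k^3 + 26*k^2 - 7*k - 30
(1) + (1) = 2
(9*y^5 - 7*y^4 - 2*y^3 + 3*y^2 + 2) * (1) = 9*y^5 - 7*y^4 - 2*y^3 + 3*y^2 + 2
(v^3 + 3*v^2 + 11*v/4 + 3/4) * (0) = 0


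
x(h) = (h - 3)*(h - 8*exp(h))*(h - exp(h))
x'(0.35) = -29.79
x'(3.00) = 2694.12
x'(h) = (1 - 8*exp(h))*(h - 3)*(h - exp(h)) + (1 - exp(h))*(h - 3)*(h - 8*exp(h)) + (h - 8*exp(h))*(h - exp(h)) = (1 - exp(h))*(h - 3)*(h - 8*exp(h)) - (h - 3)*(h - exp(h))*(8*exp(h) - 1) + (h - 8*exp(h))*(h - exp(h))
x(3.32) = 1697.69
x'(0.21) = -21.74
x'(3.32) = 8880.56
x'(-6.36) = 158.83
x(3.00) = 0.00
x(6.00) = 3840867.53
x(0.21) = -27.59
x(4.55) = 105071.16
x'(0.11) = -17.15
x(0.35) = -31.17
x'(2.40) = -227.25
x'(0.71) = -62.55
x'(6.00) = 9016307.12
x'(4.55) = 282566.53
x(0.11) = -25.65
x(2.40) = -443.85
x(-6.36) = -379.54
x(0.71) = -47.18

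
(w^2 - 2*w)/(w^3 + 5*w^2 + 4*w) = (w - 2)/(w^2 + 5*w + 4)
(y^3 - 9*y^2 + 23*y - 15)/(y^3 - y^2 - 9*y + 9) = (y - 5)/(y + 3)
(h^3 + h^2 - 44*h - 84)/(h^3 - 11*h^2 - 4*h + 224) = (h^2 + 8*h + 12)/(h^2 - 4*h - 32)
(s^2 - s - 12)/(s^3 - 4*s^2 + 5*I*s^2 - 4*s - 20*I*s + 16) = (s + 3)/(s^2 + 5*I*s - 4)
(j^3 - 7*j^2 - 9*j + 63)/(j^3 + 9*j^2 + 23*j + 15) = (j^2 - 10*j + 21)/(j^2 + 6*j + 5)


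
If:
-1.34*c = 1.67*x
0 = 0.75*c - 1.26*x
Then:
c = 0.00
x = 0.00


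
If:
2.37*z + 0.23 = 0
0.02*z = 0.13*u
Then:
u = -0.01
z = -0.10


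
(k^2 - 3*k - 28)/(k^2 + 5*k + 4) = (k - 7)/(k + 1)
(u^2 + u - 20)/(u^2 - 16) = (u + 5)/(u + 4)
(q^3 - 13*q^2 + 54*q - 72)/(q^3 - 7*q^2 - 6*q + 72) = (q - 3)/(q + 3)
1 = 1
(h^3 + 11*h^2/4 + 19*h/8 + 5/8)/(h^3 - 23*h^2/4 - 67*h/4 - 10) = (h + 1/2)/(h - 8)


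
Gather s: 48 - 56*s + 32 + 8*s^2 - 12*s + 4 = 8*s^2 - 68*s + 84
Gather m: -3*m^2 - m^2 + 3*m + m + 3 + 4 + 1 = -4*m^2 + 4*m + 8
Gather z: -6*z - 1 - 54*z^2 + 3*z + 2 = -54*z^2 - 3*z + 1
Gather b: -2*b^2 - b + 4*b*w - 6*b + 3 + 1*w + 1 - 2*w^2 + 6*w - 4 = -2*b^2 + b*(4*w - 7) - 2*w^2 + 7*w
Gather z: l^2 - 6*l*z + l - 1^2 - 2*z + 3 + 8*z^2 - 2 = l^2 + l + 8*z^2 + z*(-6*l - 2)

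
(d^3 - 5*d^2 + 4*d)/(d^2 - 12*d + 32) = d*(d - 1)/(d - 8)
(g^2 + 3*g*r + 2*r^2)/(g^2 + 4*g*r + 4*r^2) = (g + r)/(g + 2*r)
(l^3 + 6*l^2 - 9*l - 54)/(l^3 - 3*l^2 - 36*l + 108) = (l + 3)/(l - 6)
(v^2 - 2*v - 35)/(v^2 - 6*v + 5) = (v^2 - 2*v - 35)/(v^2 - 6*v + 5)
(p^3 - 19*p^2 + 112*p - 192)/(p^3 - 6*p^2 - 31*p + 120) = (p - 8)/(p + 5)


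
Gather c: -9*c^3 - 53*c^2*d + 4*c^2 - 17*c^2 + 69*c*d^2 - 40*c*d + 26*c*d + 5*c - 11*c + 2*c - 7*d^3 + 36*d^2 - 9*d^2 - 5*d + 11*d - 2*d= -9*c^3 + c^2*(-53*d - 13) + c*(69*d^2 - 14*d - 4) - 7*d^3 + 27*d^2 + 4*d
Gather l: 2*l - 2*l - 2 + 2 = 0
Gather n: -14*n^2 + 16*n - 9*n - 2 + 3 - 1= -14*n^2 + 7*n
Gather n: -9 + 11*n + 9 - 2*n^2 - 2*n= -2*n^2 + 9*n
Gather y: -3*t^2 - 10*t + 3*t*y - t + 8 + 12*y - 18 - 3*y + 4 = -3*t^2 - 11*t + y*(3*t + 9) - 6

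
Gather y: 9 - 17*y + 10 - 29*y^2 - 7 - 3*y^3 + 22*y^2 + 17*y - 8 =-3*y^3 - 7*y^2 + 4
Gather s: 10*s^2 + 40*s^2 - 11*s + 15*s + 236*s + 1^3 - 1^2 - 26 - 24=50*s^2 + 240*s - 50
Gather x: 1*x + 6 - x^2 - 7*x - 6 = -x^2 - 6*x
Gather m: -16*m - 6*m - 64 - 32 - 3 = -22*m - 99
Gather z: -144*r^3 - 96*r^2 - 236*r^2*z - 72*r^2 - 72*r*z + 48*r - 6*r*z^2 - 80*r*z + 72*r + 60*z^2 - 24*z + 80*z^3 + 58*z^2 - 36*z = -144*r^3 - 168*r^2 + 120*r + 80*z^3 + z^2*(118 - 6*r) + z*(-236*r^2 - 152*r - 60)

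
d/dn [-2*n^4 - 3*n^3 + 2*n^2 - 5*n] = -8*n^3 - 9*n^2 + 4*n - 5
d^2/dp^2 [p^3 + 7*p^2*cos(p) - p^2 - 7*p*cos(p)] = -7*p^2*cos(p) - 28*p*sin(p) + 7*p*cos(p) + 6*p + 14*sqrt(2)*sin(p + pi/4) - 2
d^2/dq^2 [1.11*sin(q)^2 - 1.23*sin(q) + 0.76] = 1.23*sin(q) + 2.22*cos(2*q)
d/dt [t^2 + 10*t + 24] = 2*t + 10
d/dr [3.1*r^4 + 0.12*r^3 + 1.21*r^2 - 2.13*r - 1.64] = 12.4*r^3 + 0.36*r^2 + 2.42*r - 2.13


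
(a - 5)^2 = a^2 - 10*a + 25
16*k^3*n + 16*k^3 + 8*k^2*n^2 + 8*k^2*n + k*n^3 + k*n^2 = (4*k + n)^2*(k*n + k)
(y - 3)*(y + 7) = y^2 + 4*y - 21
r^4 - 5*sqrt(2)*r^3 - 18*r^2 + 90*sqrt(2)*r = r*(r - 5*sqrt(2))*(r - 3*sqrt(2))*(r + 3*sqrt(2))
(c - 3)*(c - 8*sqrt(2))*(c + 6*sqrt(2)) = c^3 - 3*c^2 - 2*sqrt(2)*c^2 - 96*c + 6*sqrt(2)*c + 288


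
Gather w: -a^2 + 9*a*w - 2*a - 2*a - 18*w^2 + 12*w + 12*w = -a^2 - 4*a - 18*w^2 + w*(9*a + 24)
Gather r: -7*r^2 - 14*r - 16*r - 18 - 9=-7*r^2 - 30*r - 27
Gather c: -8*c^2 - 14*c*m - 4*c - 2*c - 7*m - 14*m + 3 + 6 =-8*c^2 + c*(-14*m - 6) - 21*m + 9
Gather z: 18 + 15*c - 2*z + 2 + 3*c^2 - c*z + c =3*c^2 + 16*c + z*(-c - 2) + 20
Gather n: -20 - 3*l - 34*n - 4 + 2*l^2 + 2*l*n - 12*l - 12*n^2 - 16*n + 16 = 2*l^2 - 15*l - 12*n^2 + n*(2*l - 50) - 8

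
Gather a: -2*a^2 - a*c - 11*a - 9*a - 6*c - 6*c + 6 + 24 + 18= -2*a^2 + a*(-c - 20) - 12*c + 48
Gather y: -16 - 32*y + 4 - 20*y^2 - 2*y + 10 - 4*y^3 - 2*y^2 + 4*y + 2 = -4*y^3 - 22*y^2 - 30*y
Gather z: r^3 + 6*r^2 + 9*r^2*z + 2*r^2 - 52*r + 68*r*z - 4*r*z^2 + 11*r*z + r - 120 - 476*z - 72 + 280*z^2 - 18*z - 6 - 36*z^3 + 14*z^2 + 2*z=r^3 + 8*r^2 - 51*r - 36*z^3 + z^2*(294 - 4*r) + z*(9*r^2 + 79*r - 492) - 198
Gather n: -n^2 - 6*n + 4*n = -n^2 - 2*n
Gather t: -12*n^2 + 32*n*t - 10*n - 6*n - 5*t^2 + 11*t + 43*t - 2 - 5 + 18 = -12*n^2 - 16*n - 5*t^2 + t*(32*n + 54) + 11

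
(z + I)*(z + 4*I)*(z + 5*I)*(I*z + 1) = I*z^4 - 9*z^3 - 19*I*z^2 - 9*z - 20*I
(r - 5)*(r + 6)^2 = r^3 + 7*r^2 - 24*r - 180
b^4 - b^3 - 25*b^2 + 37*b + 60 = (b - 4)*(b - 3)*(b + 1)*(b + 5)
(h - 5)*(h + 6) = h^2 + h - 30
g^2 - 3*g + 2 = (g - 2)*(g - 1)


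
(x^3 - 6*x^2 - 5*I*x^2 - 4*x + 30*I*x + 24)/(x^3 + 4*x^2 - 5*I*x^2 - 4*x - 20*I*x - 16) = (x - 6)/(x + 4)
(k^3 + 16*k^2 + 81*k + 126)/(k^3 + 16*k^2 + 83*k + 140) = (k^2 + 9*k + 18)/(k^2 + 9*k + 20)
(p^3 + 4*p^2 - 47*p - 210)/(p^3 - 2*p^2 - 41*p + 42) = (p + 5)/(p - 1)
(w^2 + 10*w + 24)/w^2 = 1 + 10/w + 24/w^2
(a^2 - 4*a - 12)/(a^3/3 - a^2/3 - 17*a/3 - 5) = 3*(-a^2 + 4*a + 12)/(-a^3 + a^2 + 17*a + 15)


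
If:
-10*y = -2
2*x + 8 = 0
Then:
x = -4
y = 1/5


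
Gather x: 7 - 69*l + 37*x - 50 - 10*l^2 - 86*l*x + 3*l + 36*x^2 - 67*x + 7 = -10*l^2 - 66*l + 36*x^2 + x*(-86*l - 30) - 36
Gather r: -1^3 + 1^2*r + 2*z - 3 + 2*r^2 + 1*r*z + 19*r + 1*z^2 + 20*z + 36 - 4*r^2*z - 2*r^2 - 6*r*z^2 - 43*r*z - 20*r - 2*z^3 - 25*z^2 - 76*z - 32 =-4*r^2*z + r*(-6*z^2 - 42*z) - 2*z^3 - 24*z^2 - 54*z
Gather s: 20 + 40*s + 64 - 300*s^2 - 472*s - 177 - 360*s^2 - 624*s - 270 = -660*s^2 - 1056*s - 363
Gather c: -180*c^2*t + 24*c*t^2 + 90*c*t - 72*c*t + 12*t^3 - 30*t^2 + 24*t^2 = -180*c^2*t + c*(24*t^2 + 18*t) + 12*t^3 - 6*t^2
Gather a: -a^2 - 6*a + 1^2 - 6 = -a^2 - 6*a - 5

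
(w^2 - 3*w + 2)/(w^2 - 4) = (w - 1)/(w + 2)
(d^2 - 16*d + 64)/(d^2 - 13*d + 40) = (d - 8)/(d - 5)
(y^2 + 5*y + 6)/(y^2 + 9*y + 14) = (y + 3)/(y + 7)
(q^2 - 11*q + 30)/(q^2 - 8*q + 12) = (q - 5)/(q - 2)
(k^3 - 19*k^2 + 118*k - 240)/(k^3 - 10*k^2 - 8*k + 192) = (k - 5)/(k + 4)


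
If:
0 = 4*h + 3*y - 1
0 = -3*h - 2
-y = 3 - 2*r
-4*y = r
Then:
No Solution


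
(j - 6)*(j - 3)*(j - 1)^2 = j^4 - 11*j^3 + 37*j^2 - 45*j + 18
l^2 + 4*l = l*(l + 4)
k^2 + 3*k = k*(k + 3)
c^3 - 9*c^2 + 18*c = c*(c - 6)*(c - 3)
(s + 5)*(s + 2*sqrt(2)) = s^2 + 2*sqrt(2)*s + 5*s + 10*sqrt(2)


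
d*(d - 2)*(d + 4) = d^3 + 2*d^2 - 8*d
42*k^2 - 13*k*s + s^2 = (-7*k + s)*(-6*k + s)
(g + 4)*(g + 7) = g^2 + 11*g + 28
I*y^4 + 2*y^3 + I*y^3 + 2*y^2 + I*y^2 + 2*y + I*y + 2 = (y - 2*I)*(y - I)*(y + I)*(I*y + I)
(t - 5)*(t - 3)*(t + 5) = t^3 - 3*t^2 - 25*t + 75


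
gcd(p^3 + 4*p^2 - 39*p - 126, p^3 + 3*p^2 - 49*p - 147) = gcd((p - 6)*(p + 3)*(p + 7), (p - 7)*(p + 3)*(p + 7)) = p^2 + 10*p + 21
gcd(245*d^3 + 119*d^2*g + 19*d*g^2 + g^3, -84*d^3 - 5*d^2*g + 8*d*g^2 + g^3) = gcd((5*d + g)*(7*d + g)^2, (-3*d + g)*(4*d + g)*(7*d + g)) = 7*d + g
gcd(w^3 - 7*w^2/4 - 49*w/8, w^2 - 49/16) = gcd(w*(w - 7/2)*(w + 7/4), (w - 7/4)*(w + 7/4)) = w + 7/4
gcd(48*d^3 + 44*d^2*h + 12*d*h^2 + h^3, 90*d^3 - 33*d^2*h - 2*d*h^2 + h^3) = 6*d + h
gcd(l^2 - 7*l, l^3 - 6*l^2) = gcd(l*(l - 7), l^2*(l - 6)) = l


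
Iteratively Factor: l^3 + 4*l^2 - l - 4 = (l + 1)*(l^2 + 3*l - 4) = (l - 1)*(l + 1)*(l + 4)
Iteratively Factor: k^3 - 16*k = (k + 4)*(k^2 - 4*k) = (k - 4)*(k + 4)*(k)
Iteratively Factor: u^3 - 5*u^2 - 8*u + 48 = (u + 3)*(u^2 - 8*u + 16) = (u - 4)*(u + 3)*(u - 4)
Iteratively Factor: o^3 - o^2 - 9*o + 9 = (o - 1)*(o^2 - 9) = (o - 3)*(o - 1)*(o + 3)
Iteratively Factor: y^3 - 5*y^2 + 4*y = (y - 4)*(y^2 - y) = (y - 4)*(y - 1)*(y)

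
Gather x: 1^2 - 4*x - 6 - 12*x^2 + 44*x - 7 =-12*x^2 + 40*x - 12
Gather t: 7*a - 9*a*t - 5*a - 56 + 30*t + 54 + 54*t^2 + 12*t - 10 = 2*a + 54*t^2 + t*(42 - 9*a) - 12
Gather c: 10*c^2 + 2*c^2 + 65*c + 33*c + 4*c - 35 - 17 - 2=12*c^2 + 102*c - 54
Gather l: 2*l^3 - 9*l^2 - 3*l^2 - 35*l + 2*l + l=2*l^3 - 12*l^2 - 32*l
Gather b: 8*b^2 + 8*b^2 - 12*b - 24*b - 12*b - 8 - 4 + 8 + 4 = 16*b^2 - 48*b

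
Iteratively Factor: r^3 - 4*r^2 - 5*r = (r + 1)*(r^2 - 5*r) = (r - 5)*(r + 1)*(r)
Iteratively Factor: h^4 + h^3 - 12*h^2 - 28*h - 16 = (h - 4)*(h^3 + 5*h^2 + 8*h + 4) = (h - 4)*(h + 2)*(h^2 + 3*h + 2) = (h - 4)*(h + 2)^2*(h + 1)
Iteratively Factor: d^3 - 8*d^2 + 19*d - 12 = (d - 4)*(d^2 - 4*d + 3) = (d - 4)*(d - 3)*(d - 1)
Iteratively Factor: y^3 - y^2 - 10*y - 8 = (y + 1)*(y^2 - 2*y - 8) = (y - 4)*(y + 1)*(y + 2)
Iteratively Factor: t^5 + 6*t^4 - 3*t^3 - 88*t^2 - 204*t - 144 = (t - 4)*(t^4 + 10*t^3 + 37*t^2 + 60*t + 36) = (t - 4)*(t + 2)*(t^3 + 8*t^2 + 21*t + 18) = (t - 4)*(t + 2)^2*(t^2 + 6*t + 9) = (t - 4)*(t + 2)^2*(t + 3)*(t + 3)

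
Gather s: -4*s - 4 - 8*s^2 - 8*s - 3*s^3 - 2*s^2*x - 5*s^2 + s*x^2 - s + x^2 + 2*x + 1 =-3*s^3 + s^2*(-2*x - 13) + s*(x^2 - 13) + x^2 + 2*x - 3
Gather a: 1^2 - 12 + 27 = 16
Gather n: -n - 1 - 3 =-n - 4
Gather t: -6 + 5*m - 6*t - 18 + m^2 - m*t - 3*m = m^2 + 2*m + t*(-m - 6) - 24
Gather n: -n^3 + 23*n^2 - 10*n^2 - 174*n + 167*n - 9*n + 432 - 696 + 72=-n^3 + 13*n^2 - 16*n - 192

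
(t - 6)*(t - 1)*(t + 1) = t^3 - 6*t^2 - t + 6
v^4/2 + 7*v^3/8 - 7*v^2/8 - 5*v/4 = v*(v/2 + 1/2)*(v - 5/4)*(v + 2)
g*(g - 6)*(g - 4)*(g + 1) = g^4 - 9*g^3 + 14*g^2 + 24*g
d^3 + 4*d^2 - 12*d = d*(d - 2)*(d + 6)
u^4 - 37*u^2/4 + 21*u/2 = u*(u - 2)*(u - 3/2)*(u + 7/2)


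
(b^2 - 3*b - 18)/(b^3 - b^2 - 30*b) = (b + 3)/(b*(b + 5))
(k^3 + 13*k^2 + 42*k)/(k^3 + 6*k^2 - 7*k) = (k + 6)/(k - 1)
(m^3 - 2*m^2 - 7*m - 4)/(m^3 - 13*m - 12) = (m + 1)/(m + 3)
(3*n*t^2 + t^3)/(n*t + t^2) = t*(3*n + t)/(n + t)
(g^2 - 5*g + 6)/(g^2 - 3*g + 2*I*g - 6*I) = (g - 2)/(g + 2*I)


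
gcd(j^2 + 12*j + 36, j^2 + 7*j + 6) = j + 6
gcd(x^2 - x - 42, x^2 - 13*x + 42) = x - 7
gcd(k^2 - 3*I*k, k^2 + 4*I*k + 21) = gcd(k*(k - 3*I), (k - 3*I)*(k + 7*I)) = k - 3*I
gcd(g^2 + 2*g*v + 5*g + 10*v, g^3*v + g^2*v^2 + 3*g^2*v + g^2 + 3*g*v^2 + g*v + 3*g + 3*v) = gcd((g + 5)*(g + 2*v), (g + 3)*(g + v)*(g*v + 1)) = 1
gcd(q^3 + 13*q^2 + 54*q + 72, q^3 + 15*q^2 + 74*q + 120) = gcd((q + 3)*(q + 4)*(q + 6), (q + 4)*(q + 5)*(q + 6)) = q^2 + 10*q + 24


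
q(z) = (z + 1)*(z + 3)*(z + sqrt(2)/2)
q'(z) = (z + 1)*(z + 3) + (z + 1)*(z + sqrt(2)/2) + (z + 3)*(z + sqrt(2)/2) = 3*z^2 + sqrt(2)*z + 8*z + 2*sqrt(2) + 3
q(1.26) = 18.94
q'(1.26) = 22.45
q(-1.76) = 0.99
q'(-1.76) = -1.45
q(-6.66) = -123.32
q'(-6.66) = 76.20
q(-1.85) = 1.12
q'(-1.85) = -1.32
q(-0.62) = 0.08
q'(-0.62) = 1.14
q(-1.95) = 1.24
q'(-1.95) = -1.12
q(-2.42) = 1.41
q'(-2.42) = 0.62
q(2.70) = 71.86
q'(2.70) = 53.12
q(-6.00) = -79.39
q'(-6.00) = 57.34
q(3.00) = 88.97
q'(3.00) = 61.07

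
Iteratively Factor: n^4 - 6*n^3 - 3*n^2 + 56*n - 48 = (n - 4)*(n^3 - 2*n^2 - 11*n + 12) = (n - 4)*(n - 1)*(n^2 - n - 12) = (n - 4)^2*(n - 1)*(n + 3)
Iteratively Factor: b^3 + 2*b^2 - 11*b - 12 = (b + 4)*(b^2 - 2*b - 3) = (b + 1)*(b + 4)*(b - 3)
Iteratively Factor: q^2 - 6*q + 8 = (q - 4)*(q - 2)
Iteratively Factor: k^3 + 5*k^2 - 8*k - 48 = (k + 4)*(k^2 + k - 12) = (k - 3)*(k + 4)*(k + 4)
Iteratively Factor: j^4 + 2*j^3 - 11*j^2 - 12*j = (j)*(j^3 + 2*j^2 - 11*j - 12) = j*(j + 4)*(j^2 - 2*j - 3) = j*(j + 1)*(j + 4)*(j - 3)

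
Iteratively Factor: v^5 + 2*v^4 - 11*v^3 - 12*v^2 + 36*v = (v)*(v^4 + 2*v^3 - 11*v^2 - 12*v + 36) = v*(v - 2)*(v^3 + 4*v^2 - 3*v - 18) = v*(v - 2)*(v + 3)*(v^2 + v - 6) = v*(v - 2)*(v + 3)^2*(v - 2)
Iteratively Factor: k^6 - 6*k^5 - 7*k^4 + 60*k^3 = (k + 3)*(k^5 - 9*k^4 + 20*k^3) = k*(k + 3)*(k^4 - 9*k^3 + 20*k^2) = k*(k - 4)*(k + 3)*(k^3 - 5*k^2) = k*(k - 5)*(k - 4)*(k + 3)*(k^2) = k^2*(k - 5)*(k - 4)*(k + 3)*(k)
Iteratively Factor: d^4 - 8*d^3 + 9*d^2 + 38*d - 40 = (d - 5)*(d^3 - 3*d^2 - 6*d + 8) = (d - 5)*(d - 1)*(d^2 - 2*d - 8) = (d - 5)*(d - 1)*(d + 2)*(d - 4)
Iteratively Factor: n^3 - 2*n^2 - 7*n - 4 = (n - 4)*(n^2 + 2*n + 1) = (n - 4)*(n + 1)*(n + 1)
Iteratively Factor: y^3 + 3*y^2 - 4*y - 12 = (y + 2)*(y^2 + y - 6) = (y - 2)*(y + 2)*(y + 3)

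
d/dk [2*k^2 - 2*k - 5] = 4*k - 2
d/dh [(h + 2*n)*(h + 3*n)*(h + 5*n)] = 3*h^2 + 20*h*n + 31*n^2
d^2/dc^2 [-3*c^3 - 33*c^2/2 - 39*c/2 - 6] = -18*c - 33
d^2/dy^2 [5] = 0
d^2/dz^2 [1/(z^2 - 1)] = 2*(3*z^2 + 1)/(z^2 - 1)^3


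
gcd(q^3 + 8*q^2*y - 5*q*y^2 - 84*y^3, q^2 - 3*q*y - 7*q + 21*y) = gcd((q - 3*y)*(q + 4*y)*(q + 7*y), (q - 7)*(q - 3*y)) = -q + 3*y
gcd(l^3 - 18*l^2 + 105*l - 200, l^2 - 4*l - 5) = l - 5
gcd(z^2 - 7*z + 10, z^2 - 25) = z - 5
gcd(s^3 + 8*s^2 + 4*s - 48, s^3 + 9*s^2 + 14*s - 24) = s^2 + 10*s + 24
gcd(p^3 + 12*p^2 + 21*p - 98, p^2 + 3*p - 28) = p + 7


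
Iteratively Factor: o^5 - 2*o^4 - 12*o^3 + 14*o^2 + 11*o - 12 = (o - 4)*(o^4 + 2*o^3 - 4*o^2 - 2*o + 3) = (o - 4)*(o - 1)*(o^3 + 3*o^2 - o - 3) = (o - 4)*(o - 1)*(o + 3)*(o^2 - 1) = (o - 4)*(o - 1)^2*(o + 3)*(o + 1)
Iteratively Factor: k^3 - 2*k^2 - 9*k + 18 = (k - 3)*(k^2 + k - 6) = (k - 3)*(k + 3)*(k - 2)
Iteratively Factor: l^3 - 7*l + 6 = (l - 1)*(l^2 + l - 6) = (l - 2)*(l - 1)*(l + 3)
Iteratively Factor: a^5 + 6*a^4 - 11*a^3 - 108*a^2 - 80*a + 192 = (a - 1)*(a^4 + 7*a^3 - 4*a^2 - 112*a - 192) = (a - 1)*(a + 3)*(a^3 + 4*a^2 - 16*a - 64) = (a - 4)*(a - 1)*(a + 3)*(a^2 + 8*a + 16) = (a - 4)*(a - 1)*(a + 3)*(a + 4)*(a + 4)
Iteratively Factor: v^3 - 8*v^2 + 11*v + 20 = (v - 4)*(v^2 - 4*v - 5) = (v - 4)*(v + 1)*(v - 5)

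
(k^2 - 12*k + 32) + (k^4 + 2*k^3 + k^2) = k^4 + 2*k^3 + 2*k^2 - 12*k + 32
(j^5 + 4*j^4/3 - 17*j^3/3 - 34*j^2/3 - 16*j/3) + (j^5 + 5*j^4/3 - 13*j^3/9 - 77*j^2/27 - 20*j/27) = 2*j^5 + 3*j^4 - 64*j^3/9 - 383*j^2/27 - 164*j/27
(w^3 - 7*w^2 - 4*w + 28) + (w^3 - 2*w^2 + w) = 2*w^3 - 9*w^2 - 3*w + 28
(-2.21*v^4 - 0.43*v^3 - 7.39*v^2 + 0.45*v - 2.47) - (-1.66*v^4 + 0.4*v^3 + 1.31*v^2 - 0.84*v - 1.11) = -0.55*v^4 - 0.83*v^3 - 8.7*v^2 + 1.29*v - 1.36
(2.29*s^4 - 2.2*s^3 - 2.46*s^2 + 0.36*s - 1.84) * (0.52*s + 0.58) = 1.1908*s^5 + 0.1842*s^4 - 2.5552*s^3 - 1.2396*s^2 - 0.748*s - 1.0672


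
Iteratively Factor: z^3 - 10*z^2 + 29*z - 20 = (z - 5)*(z^2 - 5*z + 4) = (z - 5)*(z - 1)*(z - 4)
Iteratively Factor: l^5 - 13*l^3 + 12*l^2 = (l)*(l^4 - 13*l^2 + 12*l) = l*(l - 3)*(l^3 + 3*l^2 - 4*l) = l*(l - 3)*(l + 4)*(l^2 - l) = l*(l - 3)*(l - 1)*(l + 4)*(l)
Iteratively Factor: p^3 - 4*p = (p - 2)*(p^2 + 2*p) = p*(p - 2)*(p + 2)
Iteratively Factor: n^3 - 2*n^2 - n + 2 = (n - 1)*(n^2 - n - 2) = (n - 1)*(n + 1)*(n - 2)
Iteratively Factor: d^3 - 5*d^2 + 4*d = (d - 4)*(d^2 - d) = (d - 4)*(d - 1)*(d)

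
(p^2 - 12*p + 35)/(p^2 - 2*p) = (p^2 - 12*p + 35)/(p*(p - 2))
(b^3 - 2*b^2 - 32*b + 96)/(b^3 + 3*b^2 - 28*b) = (b^2 + 2*b - 24)/(b*(b + 7))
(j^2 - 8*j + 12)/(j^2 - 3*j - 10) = (-j^2 + 8*j - 12)/(-j^2 + 3*j + 10)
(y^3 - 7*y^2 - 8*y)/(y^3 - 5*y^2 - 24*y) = (y + 1)/(y + 3)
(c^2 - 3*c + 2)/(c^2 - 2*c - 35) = (-c^2 + 3*c - 2)/(-c^2 + 2*c + 35)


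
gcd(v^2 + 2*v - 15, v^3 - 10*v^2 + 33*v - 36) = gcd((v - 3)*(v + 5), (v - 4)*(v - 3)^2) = v - 3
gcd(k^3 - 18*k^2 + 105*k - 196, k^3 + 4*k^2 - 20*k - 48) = k - 4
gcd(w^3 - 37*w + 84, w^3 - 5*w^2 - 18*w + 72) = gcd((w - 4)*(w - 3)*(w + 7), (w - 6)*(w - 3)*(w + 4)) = w - 3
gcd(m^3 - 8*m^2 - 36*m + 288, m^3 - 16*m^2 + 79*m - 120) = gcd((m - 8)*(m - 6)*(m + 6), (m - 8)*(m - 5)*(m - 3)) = m - 8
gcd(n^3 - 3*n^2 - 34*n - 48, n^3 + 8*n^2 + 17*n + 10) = n + 2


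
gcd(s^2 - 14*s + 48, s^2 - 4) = 1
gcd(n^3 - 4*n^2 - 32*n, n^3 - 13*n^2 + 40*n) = n^2 - 8*n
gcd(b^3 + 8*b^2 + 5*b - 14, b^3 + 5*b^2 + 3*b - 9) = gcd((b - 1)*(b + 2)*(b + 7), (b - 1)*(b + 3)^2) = b - 1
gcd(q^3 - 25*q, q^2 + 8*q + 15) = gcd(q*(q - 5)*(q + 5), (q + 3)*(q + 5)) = q + 5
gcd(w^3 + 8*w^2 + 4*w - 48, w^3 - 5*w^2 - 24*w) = 1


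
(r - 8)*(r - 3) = r^2 - 11*r + 24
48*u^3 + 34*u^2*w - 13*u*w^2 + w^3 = (-8*u + w)*(-6*u + w)*(u + w)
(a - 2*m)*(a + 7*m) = a^2 + 5*a*m - 14*m^2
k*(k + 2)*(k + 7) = k^3 + 9*k^2 + 14*k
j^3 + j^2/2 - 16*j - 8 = (j - 4)*(j + 1/2)*(j + 4)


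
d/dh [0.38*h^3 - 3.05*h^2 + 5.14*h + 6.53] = 1.14*h^2 - 6.1*h + 5.14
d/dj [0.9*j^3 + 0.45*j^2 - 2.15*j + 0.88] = 2.7*j^2 + 0.9*j - 2.15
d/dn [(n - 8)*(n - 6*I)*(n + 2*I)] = 3*n^2 - 8*n*(2 + I) + 12 + 32*I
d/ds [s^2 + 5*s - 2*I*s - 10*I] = 2*s + 5 - 2*I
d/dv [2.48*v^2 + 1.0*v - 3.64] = 4.96*v + 1.0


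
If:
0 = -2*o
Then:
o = 0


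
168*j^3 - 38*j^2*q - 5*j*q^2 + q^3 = (-7*j + q)*(-4*j + q)*(6*j + q)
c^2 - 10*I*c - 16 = (c - 8*I)*(c - 2*I)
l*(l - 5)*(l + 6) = l^3 + l^2 - 30*l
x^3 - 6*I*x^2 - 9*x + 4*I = (x - 4*I)*(x - I)^2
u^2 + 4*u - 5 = (u - 1)*(u + 5)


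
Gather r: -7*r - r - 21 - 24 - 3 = -8*r - 48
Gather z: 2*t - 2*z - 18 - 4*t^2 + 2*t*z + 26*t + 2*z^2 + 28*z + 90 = -4*t^2 + 28*t + 2*z^2 + z*(2*t + 26) + 72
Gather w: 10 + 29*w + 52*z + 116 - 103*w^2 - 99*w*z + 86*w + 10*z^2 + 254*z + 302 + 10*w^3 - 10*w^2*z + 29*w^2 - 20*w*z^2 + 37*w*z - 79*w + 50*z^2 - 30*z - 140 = 10*w^3 + w^2*(-10*z - 74) + w*(-20*z^2 - 62*z + 36) + 60*z^2 + 276*z + 288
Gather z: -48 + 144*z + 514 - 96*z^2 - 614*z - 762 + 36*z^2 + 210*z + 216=-60*z^2 - 260*z - 80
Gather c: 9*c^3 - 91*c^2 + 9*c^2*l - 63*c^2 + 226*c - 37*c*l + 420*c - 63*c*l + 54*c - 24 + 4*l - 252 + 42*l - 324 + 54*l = 9*c^3 + c^2*(9*l - 154) + c*(700 - 100*l) + 100*l - 600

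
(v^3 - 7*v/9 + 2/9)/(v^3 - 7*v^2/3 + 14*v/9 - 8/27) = 3*(v + 1)/(3*v - 4)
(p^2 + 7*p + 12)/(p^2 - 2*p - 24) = (p + 3)/(p - 6)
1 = 1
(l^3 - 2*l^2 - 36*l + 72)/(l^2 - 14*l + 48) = (l^2 + 4*l - 12)/(l - 8)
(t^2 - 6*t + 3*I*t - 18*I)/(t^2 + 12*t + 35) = (t^2 + 3*t*(-2 + I) - 18*I)/(t^2 + 12*t + 35)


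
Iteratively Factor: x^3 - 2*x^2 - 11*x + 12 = (x - 4)*(x^2 + 2*x - 3) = (x - 4)*(x - 1)*(x + 3)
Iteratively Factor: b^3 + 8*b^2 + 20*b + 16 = (b + 2)*(b^2 + 6*b + 8) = (b + 2)^2*(b + 4)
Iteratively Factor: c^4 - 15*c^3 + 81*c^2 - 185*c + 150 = (c - 2)*(c^3 - 13*c^2 + 55*c - 75) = (c - 3)*(c - 2)*(c^2 - 10*c + 25) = (c - 5)*(c - 3)*(c - 2)*(c - 5)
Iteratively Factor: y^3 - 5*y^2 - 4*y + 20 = (y + 2)*(y^2 - 7*y + 10) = (y - 2)*(y + 2)*(y - 5)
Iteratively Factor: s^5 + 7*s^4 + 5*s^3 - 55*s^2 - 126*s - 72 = (s + 4)*(s^4 + 3*s^3 - 7*s^2 - 27*s - 18) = (s - 3)*(s + 4)*(s^3 + 6*s^2 + 11*s + 6) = (s - 3)*(s + 1)*(s + 4)*(s^2 + 5*s + 6) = (s - 3)*(s + 1)*(s + 2)*(s + 4)*(s + 3)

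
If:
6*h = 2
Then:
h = 1/3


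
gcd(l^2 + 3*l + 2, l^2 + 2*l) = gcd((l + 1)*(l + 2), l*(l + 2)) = l + 2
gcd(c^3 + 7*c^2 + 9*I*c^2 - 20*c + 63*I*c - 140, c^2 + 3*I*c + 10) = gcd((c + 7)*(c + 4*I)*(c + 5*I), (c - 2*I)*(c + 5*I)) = c + 5*I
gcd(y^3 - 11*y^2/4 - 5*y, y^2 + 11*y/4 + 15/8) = y + 5/4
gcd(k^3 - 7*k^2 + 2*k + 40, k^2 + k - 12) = 1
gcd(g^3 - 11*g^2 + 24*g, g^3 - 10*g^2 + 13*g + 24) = g^2 - 11*g + 24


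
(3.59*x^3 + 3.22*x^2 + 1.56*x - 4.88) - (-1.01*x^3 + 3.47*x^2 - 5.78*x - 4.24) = 4.6*x^3 - 0.25*x^2 + 7.34*x - 0.64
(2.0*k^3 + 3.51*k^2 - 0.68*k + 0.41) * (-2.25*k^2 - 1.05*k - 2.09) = -4.5*k^5 - 9.9975*k^4 - 6.3355*k^3 - 7.5444*k^2 + 0.9907*k - 0.8569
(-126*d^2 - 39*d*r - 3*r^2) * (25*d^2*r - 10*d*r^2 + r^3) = -3150*d^4*r + 285*d^3*r^2 + 189*d^2*r^3 - 9*d*r^4 - 3*r^5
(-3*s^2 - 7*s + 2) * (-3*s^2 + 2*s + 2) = 9*s^4 + 15*s^3 - 26*s^2 - 10*s + 4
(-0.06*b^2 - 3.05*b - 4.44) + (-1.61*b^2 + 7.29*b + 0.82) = -1.67*b^2 + 4.24*b - 3.62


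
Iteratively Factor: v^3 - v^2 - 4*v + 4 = (v - 2)*(v^2 + v - 2) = (v - 2)*(v + 2)*(v - 1)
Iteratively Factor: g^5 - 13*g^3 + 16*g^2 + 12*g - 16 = (g - 2)*(g^4 + 2*g^3 - 9*g^2 - 2*g + 8) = (g - 2)^2*(g^3 + 4*g^2 - g - 4) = (g - 2)^2*(g + 1)*(g^2 + 3*g - 4) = (g - 2)^2*(g + 1)*(g + 4)*(g - 1)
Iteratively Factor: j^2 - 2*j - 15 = (j - 5)*(j + 3)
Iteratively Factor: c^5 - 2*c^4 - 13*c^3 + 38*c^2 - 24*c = (c)*(c^4 - 2*c^3 - 13*c^2 + 38*c - 24) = c*(c - 3)*(c^3 + c^2 - 10*c + 8) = c*(c - 3)*(c - 1)*(c^2 + 2*c - 8) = c*(c - 3)*(c - 2)*(c - 1)*(c + 4)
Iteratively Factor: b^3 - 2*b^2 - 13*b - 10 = (b - 5)*(b^2 + 3*b + 2) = (b - 5)*(b + 2)*(b + 1)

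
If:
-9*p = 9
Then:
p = -1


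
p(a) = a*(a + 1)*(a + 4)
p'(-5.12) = 31.44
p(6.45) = 502.15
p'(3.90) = 88.63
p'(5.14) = 134.66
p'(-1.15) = -3.53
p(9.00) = 1170.00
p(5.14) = 288.45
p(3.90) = 150.97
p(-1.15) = 0.49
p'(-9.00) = 157.00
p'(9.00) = 337.00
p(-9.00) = -360.00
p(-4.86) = -16.13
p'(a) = a*(a + 1) + a*(a + 4) + (a + 1)*(a + 4)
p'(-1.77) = -4.30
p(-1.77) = 3.04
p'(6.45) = 193.31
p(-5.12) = -23.63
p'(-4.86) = 26.26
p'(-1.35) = -4.03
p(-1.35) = 1.25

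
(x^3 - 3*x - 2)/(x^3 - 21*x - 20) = (x^2 - x - 2)/(x^2 - x - 20)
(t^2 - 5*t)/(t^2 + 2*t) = (t - 5)/(t + 2)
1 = 1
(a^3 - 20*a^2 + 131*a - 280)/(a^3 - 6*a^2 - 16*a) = (a^2 - 12*a + 35)/(a*(a + 2))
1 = 1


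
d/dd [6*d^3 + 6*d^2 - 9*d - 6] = 18*d^2 + 12*d - 9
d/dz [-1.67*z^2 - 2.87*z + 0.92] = -3.34*z - 2.87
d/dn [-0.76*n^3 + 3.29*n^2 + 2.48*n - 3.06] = -2.28*n^2 + 6.58*n + 2.48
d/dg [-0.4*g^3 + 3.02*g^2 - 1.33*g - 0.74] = -1.2*g^2 + 6.04*g - 1.33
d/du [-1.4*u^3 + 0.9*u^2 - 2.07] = u*(1.8 - 4.2*u)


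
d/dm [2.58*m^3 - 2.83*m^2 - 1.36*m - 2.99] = 7.74*m^2 - 5.66*m - 1.36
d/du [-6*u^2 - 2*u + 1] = -12*u - 2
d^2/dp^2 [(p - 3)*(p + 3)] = 2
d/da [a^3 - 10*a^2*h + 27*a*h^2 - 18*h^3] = 3*a^2 - 20*a*h + 27*h^2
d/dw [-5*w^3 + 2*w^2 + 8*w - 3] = -15*w^2 + 4*w + 8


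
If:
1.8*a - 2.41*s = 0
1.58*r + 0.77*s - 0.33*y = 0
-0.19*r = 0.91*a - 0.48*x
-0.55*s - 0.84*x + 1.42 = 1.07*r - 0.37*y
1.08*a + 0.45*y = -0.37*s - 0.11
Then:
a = 0.81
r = -0.86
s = 0.61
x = 1.20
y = -2.69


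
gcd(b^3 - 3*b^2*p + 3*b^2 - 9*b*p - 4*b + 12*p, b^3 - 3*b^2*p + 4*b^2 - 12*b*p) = -b^2 + 3*b*p - 4*b + 12*p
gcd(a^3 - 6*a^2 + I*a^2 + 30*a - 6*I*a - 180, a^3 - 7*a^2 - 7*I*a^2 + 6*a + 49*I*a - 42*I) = a - 6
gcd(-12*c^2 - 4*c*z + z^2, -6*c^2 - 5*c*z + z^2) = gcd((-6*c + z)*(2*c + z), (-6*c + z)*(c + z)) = -6*c + z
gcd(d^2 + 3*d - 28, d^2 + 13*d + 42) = d + 7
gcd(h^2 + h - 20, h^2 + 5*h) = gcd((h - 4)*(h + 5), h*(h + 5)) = h + 5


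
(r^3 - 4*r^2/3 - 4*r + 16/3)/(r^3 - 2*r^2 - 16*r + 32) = (3*r^2 + 2*r - 8)/(3*(r^2 - 16))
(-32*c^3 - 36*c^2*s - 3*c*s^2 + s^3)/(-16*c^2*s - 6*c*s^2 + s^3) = (4*c^2 + 5*c*s + s^2)/(s*(2*c + s))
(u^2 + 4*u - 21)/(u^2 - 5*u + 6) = (u + 7)/(u - 2)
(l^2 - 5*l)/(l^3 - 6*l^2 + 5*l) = 1/(l - 1)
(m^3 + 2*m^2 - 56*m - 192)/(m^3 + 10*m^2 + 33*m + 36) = (m^2 - 2*m - 48)/(m^2 + 6*m + 9)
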